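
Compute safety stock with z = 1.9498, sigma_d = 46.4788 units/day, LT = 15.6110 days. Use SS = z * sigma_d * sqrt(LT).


sqrt(LT) = sqrt(15.6110) = 3.9511
SS = 1.9498 * 46.4788 * 3.9511 = 358.0637

358.0637 units


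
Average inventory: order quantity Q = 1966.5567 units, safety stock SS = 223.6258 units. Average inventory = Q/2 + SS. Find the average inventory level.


Q/2 = 983.2784
Avg = 983.2784 + 223.6258 = 1206.9042

1206.9042 units


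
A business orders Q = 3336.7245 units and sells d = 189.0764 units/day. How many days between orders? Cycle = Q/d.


Cycle = 3336.7245 / 189.0764 = 17.6475

17.6475 days


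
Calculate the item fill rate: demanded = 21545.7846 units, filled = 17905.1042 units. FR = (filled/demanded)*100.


FR = 17905.1042 / 21545.7846 * 100 = 83.1026

83.1026%


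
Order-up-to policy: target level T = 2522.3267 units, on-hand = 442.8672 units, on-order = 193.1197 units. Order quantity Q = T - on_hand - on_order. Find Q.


Inventory position = OH + OO = 442.8672 + 193.1197 = 635.9869
Q = 2522.3267 - 635.9869 = 1886.3398

1886.3398 units


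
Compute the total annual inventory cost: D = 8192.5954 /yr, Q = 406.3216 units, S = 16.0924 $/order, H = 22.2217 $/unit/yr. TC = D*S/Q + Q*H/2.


Ordering cost = D*S/Q = 324.4684
Holding cost = Q*H/2 = 4514.5783
TC = 324.4684 + 4514.5783 = 4839.0468

4839.0468 $/yr


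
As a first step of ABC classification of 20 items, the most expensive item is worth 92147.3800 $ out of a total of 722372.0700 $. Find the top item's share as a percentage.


Top item = 92147.3800
Total = 722372.0700
Percentage = 92147.3800 / 722372.0700 * 100 = 12.7562

12.7562%


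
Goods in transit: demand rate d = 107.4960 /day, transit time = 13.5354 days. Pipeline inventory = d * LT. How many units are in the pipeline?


Pipeline = 107.4960 * 13.5354 = 1455.0014

1455.0014 units


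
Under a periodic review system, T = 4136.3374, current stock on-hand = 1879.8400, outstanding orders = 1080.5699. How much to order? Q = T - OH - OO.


Inventory position = OH + OO = 1879.8400 + 1080.5699 = 2960.4099
Q = 4136.3374 - 2960.4099 = 1175.9275

1175.9275 units


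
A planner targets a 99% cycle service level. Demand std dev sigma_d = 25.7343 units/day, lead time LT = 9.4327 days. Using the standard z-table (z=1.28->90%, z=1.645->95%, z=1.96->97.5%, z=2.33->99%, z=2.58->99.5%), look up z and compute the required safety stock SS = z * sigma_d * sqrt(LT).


From the table, SL = 99% corresponds to z = 2.33
sqrt(LT) = sqrt(9.4327) = 3.0713
SS = 2.33 * 25.7343 * 3.0713 = 184.1562

184.1562 units


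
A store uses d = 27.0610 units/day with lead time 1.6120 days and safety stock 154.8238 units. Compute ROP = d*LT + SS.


d*LT = 27.0610 * 1.6120 = 43.6223
ROP = 43.6223 + 154.8238 = 198.4461

198.4461 units


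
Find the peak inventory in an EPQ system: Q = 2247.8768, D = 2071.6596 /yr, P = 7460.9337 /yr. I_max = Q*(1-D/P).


D/P = 0.2777
1 - D/P = 0.7223
I_max = 2247.8768 * 0.7223 = 1623.7142

1623.7142 units


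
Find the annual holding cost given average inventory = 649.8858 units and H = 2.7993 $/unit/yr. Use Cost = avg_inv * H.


Cost = 649.8858 * 2.7993 = 1819.2253

1819.2253 $/yr


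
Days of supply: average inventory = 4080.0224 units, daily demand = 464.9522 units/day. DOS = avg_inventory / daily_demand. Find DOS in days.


DOS = 4080.0224 / 464.9522 = 8.7751

8.7751 days


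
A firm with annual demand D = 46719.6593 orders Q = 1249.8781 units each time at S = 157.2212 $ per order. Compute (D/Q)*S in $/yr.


Number of orders = D/Q = 37.3794
Cost = 37.3794 * 157.2212 = 5876.8298

5876.8298 $/yr


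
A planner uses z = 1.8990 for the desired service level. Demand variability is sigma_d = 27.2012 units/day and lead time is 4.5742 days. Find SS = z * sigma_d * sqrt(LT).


sqrt(LT) = sqrt(4.5742) = 2.1387
SS = 1.8990 * 27.2012 * 2.1387 = 110.4767

110.4767 units


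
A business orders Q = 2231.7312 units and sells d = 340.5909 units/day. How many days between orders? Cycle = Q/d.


Cycle = 2231.7312 / 340.5909 = 6.5525

6.5525 days


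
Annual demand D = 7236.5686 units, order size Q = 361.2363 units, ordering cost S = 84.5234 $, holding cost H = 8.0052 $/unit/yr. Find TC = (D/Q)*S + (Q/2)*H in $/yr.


Ordering cost = D*S/Q = 1693.2390
Holding cost = Q*H/2 = 1445.8844
TC = 1693.2390 + 1445.8844 = 3139.1234

3139.1234 $/yr


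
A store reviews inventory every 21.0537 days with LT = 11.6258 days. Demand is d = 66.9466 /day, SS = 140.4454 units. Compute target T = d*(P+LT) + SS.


P + LT = 32.6795
d*(P+LT) = 66.9466 * 32.6795 = 2187.7814
T = 2187.7814 + 140.4454 = 2328.2268

2328.2268 units


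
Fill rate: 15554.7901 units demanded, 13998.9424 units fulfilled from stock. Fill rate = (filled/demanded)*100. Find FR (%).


FR = 13998.9424 / 15554.7901 * 100 = 89.9976

89.9976%


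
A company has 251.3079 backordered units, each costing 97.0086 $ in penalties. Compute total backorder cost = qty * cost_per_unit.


Total = 251.3079 * 97.0086 = 24379.0275

24379.0275 $


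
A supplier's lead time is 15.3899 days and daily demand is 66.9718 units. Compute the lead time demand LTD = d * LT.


LTD = 66.9718 * 15.3899 = 1030.6893

1030.6893 units


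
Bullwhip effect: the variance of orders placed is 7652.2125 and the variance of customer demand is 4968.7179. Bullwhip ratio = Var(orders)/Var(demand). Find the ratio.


BW = 7652.2125 / 4968.7179 = 1.5401

1.5401


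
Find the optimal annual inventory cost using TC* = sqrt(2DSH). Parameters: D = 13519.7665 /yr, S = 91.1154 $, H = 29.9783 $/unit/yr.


2*D*S*H = 73858073.2756
TC* = sqrt(73858073.2756) = 8594.0720

8594.0720 $/yr


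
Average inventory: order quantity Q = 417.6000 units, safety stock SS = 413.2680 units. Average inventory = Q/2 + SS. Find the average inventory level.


Q/2 = 208.8000
Avg = 208.8000 + 413.2680 = 622.0680

622.0680 units


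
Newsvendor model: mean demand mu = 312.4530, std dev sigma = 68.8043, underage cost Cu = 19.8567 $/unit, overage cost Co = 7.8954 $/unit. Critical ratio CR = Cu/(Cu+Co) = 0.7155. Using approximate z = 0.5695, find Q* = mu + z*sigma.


CR = Cu/(Cu+Co) = 19.8567/(19.8567+7.8954) = 0.7155
z = 0.5695
Q* = 312.4530 + 0.5695 * 68.8043 = 351.6370

351.6370 units


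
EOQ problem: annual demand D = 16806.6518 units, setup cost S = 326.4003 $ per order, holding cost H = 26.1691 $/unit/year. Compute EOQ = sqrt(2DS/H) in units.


2*D*S = 2 * 16806.6518 * 326.4003 = 10971392.3790
2*D*S/H = 419249.8932
EOQ = sqrt(419249.8932) = 647.4951

647.4951 units


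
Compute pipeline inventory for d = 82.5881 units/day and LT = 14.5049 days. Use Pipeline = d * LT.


Pipeline = 82.5881 * 14.5049 = 1197.9321

1197.9321 units


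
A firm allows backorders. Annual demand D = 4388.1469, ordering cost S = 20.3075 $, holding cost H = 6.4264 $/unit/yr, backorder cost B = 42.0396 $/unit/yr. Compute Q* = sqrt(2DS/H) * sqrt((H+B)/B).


sqrt(2DS/H) = 166.5329
sqrt((H+B)/B) = 1.0737
Q* = 166.5329 * 1.0737 = 178.8089

178.8089 units


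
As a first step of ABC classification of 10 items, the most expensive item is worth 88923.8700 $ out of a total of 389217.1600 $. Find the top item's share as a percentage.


Top item = 88923.8700
Total = 389217.1600
Percentage = 88923.8700 / 389217.1600 * 100 = 22.8469

22.8469%


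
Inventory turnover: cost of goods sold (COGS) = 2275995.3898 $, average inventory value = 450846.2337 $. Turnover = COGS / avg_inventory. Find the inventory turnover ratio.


Turnover = 2275995.3898 / 450846.2337 = 5.0483

5.0483


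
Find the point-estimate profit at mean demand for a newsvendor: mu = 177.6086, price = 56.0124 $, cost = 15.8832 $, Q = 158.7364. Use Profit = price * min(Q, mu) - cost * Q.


Sales at mu = min(158.7364, 177.6086) = 158.7364
Revenue = 56.0124 * 158.7364 = 8891.2067
Total cost = 15.8832 * 158.7364 = 2521.2420
Profit = 8891.2067 - 2521.2420 = 6369.9647

6369.9647 $


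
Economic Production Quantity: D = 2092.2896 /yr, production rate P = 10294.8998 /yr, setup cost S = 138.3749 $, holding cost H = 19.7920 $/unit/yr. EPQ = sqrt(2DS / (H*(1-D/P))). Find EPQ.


1 - D/P = 1 - 0.2032 = 0.7968
H*(1-D/P) = 15.7696
2DS = 579040.7283
EPQ = sqrt(36718.8846) = 191.6217

191.6217 units


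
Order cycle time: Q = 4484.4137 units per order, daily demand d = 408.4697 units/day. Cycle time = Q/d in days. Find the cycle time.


Cycle = 4484.4137 / 408.4697 = 10.9786

10.9786 days


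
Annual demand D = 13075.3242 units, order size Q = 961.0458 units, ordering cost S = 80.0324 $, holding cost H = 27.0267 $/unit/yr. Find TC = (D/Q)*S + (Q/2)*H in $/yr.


Ordering cost = D*S/Q = 1088.8655
Holding cost = Q*H/2 = 12986.9483
TC = 1088.8655 + 12986.9483 = 14075.8137

14075.8137 $/yr


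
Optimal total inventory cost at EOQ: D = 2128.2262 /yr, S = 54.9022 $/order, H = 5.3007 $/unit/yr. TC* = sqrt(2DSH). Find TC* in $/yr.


2*D*S*H = 1238713.1671
TC* = sqrt(1238713.1671) = 1112.9749

1112.9749 $/yr


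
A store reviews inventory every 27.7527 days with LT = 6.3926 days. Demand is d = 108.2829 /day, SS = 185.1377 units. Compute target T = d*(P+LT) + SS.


P + LT = 34.1453
d*(P+LT) = 108.2829 * 34.1453 = 3697.3521
T = 3697.3521 + 185.1377 = 3882.4898

3882.4898 units


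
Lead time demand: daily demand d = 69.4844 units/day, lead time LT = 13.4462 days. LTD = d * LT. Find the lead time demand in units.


LTD = 69.4844 * 13.4462 = 934.3011

934.3011 units


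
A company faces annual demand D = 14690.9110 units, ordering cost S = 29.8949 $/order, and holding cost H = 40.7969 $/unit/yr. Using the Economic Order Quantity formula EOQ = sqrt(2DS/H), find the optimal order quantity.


2*D*S = 2 * 14690.9110 * 29.8949 = 878366.6305
2*D*S/H = 21530.2298
EOQ = sqrt(21530.2298) = 146.7318

146.7318 units


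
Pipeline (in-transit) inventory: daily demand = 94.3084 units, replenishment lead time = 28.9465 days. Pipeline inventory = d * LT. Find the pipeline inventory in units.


Pipeline = 94.3084 * 28.9465 = 2729.8981

2729.8981 units


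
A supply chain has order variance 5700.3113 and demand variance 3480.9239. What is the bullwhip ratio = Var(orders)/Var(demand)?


BW = 5700.3113 / 3480.9239 = 1.6376

1.6376


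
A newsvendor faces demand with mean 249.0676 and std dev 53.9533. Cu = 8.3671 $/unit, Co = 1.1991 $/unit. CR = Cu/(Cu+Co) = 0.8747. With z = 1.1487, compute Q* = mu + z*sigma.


CR = Cu/(Cu+Co) = 8.3671/(8.3671+1.1991) = 0.8747
z = 1.1487
Q* = 249.0676 + 1.1487 * 53.9533 = 311.0438

311.0438 units


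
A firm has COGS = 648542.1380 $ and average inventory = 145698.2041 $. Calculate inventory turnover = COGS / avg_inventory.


Turnover = 648542.1380 / 145698.2041 = 4.4513

4.4513


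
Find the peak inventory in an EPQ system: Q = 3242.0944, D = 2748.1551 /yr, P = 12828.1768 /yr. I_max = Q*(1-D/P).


D/P = 0.2142
1 - D/P = 0.7858
I_max = 3242.0944 * 0.7858 = 2547.5469

2547.5469 units


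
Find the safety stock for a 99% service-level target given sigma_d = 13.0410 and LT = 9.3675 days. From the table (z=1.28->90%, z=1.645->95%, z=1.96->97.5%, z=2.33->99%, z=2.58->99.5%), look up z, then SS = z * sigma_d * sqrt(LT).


From the table, SL = 99% corresponds to z = 2.33
sqrt(LT) = sqrt(9.3675) = 3.0606
SS = 2.33 * 13.0410 * 3.0606 = 92.9991

92.9991 units


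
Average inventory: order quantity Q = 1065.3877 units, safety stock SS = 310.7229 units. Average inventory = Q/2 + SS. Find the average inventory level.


Q/2 = 532.6938
Avg = 532.6938 + 310.7229 = 843.4167

843.4167 units


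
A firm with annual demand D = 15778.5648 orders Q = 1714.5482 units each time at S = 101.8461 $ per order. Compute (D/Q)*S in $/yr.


Number of orders = D/Q = 9.2028
Cost = 9.2028 * 101.8461 = 937.2646

937.2646 $/yr


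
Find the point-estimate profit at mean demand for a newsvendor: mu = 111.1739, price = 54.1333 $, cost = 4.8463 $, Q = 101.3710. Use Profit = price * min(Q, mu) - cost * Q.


Sales at mu = min(101.3710, 111.1739) = 101.3710
Revenue = 54.1333 * 101.3710 = 5487.5468
Total cost = 4.8463 * 101.3710 = 491.2743
Profit = 5487.5468 - 491.2743 = 4996.2725

4996.2725 $


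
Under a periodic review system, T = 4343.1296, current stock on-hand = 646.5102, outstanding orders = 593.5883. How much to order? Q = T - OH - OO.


Inventory position = OH + OO = 646.5102 + 593.5883 = 1240.0985
Q = 4343.1296 - 1240.0985 = 3103.0311

3103.0311 units


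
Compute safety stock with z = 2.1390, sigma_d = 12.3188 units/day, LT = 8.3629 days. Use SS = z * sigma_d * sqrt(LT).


sqrt(LT) = sqrt(8.3629) = 2.8919
SS = 2.1390 * 12.3188 * 2.8919 = 76.2005

76.2005 units


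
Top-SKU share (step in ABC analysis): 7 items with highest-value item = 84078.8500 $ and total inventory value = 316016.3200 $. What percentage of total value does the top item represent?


Top item = 84078.8500
Total = 316016.3200
Percentage = 84078.8500 / 316016.3200 * 100 = 26.6059

26.6059%


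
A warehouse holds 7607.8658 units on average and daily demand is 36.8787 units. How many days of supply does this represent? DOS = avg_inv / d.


DOS = 7607.8658 / 36.8787 = 206.2943

206.2943 days


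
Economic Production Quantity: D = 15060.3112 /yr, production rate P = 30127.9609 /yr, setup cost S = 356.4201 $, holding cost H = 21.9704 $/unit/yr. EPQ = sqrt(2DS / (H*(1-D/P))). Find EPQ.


1 - D/P = 1 - 0.4999 = 0.5001
H*(1-D/P) = 10.9879
2DS = 10735595.2479
EPQ = sqrt(977040.1024) = 988.4534

988.4534 units


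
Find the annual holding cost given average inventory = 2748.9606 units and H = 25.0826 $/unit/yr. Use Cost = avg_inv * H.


Cost = 2748.9606 * 25.0826 = 68951.0791

68951.0791 $/yr


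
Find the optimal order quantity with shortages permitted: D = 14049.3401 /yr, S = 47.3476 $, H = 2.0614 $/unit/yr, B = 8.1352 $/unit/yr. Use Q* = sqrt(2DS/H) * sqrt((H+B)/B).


sqrt(2DS/H) = 803.3611
sqrt((H+B)/B) = 1.1196
Q* = 803.3611 * 1.1196 = 899.4031

899.4031 units


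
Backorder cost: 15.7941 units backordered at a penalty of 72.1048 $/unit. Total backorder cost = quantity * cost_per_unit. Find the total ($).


Total = 15.7941 * 72.1048 = 1138.8304

1138.8304 $


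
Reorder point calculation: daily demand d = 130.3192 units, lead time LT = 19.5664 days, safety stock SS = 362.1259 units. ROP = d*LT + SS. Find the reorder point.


d*LT = 130.3192 * 19.5664 = 2549.8776
ROP = 2549.8776 + 362.1259 = 2912.0035

2912.0035 units


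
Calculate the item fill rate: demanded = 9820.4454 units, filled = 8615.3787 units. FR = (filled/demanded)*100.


FR = 8615.3787 / 9820.4454 * 100 = 87.7290

87.7290%


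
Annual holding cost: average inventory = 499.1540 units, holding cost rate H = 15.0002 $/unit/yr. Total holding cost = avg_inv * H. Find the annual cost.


Cost = 499.1540 * 15.0002 = 7487.4098

7487.4098 $/yr


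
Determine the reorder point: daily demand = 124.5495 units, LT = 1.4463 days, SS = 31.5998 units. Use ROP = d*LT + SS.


d*LT = 124.5495 * 1.4463 = 180.1359
ROP = 180.1359 + 31.5998 = 211.7357

211.7357 units


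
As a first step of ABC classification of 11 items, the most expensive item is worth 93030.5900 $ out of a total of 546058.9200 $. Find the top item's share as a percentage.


Top item = 93030.5900
Total = 546058.9200
Percentage = 93030.5900 / 546058.9200 * 100 = 17.0367

17.0367%


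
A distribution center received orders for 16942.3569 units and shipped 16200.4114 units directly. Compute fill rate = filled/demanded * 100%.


FR = 16200.4114 / 16942.3569 * 100 = 95.6208

95.6208%


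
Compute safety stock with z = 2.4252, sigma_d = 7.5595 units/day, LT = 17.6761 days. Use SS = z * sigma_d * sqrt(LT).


sqrt(LT) = sqrt(17.6761) = 4.2043
SS = 2.4252 * 7.5595 * 4.2043 = 77.0786

77.0786 units


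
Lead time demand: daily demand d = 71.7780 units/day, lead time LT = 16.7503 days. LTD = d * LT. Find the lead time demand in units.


LTD = 71.7780 * 16.7503 = 1202.3030

1202.3030 units


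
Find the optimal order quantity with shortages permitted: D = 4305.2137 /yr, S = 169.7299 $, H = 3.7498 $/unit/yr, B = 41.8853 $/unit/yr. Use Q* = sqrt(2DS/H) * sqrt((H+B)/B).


sqrt(2DS/H) = 624.2916
sqrt((H+B)/B) = 1.0438
Q* = 624.2916 * 1.0438 = 651.6376

651.6376 units


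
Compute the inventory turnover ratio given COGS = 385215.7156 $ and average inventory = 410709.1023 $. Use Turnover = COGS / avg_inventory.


Turnover = 385215.7156 / 410709.1023 = 0.9379

0.9379


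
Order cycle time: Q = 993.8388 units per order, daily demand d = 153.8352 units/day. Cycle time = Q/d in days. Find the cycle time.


Cycle = 993.8388 / 153.8352 = 6.4604

6.4604 days


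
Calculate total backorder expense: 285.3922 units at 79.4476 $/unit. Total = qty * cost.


Total = 285.3922 * 79.4476 = 22673.7253

22673.7253 $


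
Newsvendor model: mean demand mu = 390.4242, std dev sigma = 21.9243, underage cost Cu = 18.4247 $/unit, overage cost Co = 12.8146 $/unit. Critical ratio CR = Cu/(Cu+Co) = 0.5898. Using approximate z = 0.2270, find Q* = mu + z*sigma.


CR = Cu/(Cu+Co) = 18.4247/(18.4247+12.8146) = 0.5898
z = 0.2270
Q* = 390.4242 + 0.2270 * 21.9243 = 395.4010

395.4010 units


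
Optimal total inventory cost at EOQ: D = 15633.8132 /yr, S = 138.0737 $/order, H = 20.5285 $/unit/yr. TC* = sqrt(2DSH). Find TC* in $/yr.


2*D*S*H = 88626397.0297
TC* = sqrt(88626397.0297) = 9414.1594

9414.1594 $/yr


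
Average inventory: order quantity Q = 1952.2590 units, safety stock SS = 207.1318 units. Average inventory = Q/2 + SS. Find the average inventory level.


Q/2 = 976.1295
Avg = 976.1295 + 207.1318 = 1183.2613

1183.2613 units


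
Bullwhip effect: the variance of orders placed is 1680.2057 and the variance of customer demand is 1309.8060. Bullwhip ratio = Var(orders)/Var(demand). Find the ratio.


BW = 1680.2057 / 1309.8060 = 1.2828

1.2828


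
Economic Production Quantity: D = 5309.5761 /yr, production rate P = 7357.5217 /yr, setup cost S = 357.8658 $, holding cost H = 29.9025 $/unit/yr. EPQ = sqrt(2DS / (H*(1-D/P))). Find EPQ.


1 - D/P = 1 - 0.7217 = 0.2783
H*(1-D/P) = 8.3233
2DS = 3800231.3974
EPQ = sqrt(456578.7325) = 675.7061

675.7061 units


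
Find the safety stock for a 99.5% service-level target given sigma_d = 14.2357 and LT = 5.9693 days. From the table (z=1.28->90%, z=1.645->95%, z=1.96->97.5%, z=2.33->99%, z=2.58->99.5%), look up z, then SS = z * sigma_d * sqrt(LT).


From the table, SL = 99.5% corresponds to z = 2.58
sqrt(LT) = sqrt(5.9693) = 2.4432
SS = 2.58 * 14.2357 * 2.4432 = 89.7347

89.7347 units


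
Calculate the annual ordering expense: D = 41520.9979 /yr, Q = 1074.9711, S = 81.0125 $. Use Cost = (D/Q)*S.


Number of orders = D/Q = 38.6252
Cost = 38.6252 * 81.0125 = 3129.1258

3129.1258 $/yr


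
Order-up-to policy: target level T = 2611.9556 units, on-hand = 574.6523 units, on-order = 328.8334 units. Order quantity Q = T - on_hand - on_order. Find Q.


Inventory position = OH + OO = 574.6523 + 328.8334 = 903.4857
Q = 2611.9556 - 903.4857 = 1708.4699

1708.4699 units


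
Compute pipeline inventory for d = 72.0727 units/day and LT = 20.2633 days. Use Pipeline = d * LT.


Pipeline = 72.0727 * 20.2633 = 1460.4307

1460.4307 units


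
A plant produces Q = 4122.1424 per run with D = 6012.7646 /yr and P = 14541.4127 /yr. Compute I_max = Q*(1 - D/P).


D/P = 0.4135
1 - D/P = 0.5865
I_max = 4122.1424 * 0.5865 = 2417.6676

2417.6676 units


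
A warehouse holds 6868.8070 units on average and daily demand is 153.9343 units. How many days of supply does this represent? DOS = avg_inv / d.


DOS = 6868.8070 / 153.9343 = 44.6217

44.6217 days


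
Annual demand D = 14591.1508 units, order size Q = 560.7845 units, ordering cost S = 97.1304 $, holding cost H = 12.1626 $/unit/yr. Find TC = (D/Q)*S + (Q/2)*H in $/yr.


Ordering cost = D*S/Q = 2527.2530
Holding cost = Q*H/2 = 3410.2988
TC = 2527.2530 + 3410.2988 = 5937.5518

5937.5518 $/yr


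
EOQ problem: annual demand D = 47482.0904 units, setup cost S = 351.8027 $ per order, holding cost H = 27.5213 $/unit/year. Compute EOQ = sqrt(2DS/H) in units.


2*D*S = 2 * 47482.0904 * 351.8027 = 33408655.2087
2*D*S/H = 1213919.9532
EOQ = sqrt(1213919.9532) = 1101.7804

1101.7804 units


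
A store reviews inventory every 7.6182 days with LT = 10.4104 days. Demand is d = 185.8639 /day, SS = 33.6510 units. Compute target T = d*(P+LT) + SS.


P + LT = 18.0286
d*(P+LT) = 185.8639 * 18.0286 = 3350.8659
T = 3350.8659 + 33.6510 = 3384.5169

3384.5169 units


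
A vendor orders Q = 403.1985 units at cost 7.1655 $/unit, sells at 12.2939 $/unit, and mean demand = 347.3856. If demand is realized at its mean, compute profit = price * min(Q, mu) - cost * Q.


Sales at mu = min(403.1985, 347.3856) = 347.3856
Revenue = 12.2939 * 347.3856 = 4270.7238
Total cost = 7.1655 * 403.1985 = 2889.1189
Profit = 4270.7238 - 2889.1189 = 1381.6050

1381.6050 $


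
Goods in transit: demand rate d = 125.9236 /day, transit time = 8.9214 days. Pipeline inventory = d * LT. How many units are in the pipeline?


Pipeline = 125.9236 * 8.9214 = 1123.4148

1123.4148 units


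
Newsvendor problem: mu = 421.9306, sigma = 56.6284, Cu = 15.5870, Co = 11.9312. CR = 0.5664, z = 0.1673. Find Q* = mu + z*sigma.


CR = Cu/(Cu+Co) = 15.5870/(15.5870+11.9312) = 0.5664
z = 0.1673
Q* = 421.9306 + 0.1673 * 56.6284 = 431.4045

431.4045 units


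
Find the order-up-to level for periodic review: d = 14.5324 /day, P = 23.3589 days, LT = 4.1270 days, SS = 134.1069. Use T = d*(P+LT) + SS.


P + LT = 27.4859
d*(P+LT) = 14.5324 * 27.4859 = 399.4361
T = 399.4361 + 134.1069 = 533.5430

533.5430 units


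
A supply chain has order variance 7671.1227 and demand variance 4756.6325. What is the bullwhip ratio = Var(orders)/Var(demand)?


BW = 7671.1227 / 4756.6325 = 1.6127

1.6127


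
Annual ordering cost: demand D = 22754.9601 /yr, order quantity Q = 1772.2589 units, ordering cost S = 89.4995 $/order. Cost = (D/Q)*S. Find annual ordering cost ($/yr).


Number of orders = D/Q = 12.8395
Cost = 12.8395 * 89.4995 = 1149.1309

1149.1309 $/yr


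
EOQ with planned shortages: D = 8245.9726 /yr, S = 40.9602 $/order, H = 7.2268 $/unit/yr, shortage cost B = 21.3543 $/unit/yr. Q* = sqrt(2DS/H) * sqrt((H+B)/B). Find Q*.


sqrt(2DS/H) = 305.7342
sqrt((H+B)/B) = 1.1569
Q* = 305.7342 * 1.1569 = 353.7046

353.7046 units


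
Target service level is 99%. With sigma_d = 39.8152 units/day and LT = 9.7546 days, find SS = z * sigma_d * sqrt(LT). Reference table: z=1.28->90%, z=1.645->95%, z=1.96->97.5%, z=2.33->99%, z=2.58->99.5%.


From the table, SL = 99% corresponds to z = 2.33
sqrt(LT) = sqrt(9.7546) = 3.1232
SS = 2.33 * 39.8152 * 3.1232 = 289.7407

289.7407 units


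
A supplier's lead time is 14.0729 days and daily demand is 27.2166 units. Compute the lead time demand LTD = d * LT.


LTD = 27.2166 * 14.0729 = 383.0165

383.0165 units


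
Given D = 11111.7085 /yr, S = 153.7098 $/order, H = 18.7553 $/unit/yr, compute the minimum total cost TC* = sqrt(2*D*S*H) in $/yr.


2*D*S*H = 64067297.9918
TC* = sqrt(64067297.9918) = 8004.2050

8004.2050 $/yr


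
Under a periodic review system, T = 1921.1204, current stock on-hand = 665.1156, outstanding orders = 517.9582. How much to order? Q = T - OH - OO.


Inventory position = OH + OO = 665.1156 + 517.9582 = 1183.0738
Q = 1921.1204 - 1183.0738 = 738.0466

738.0466 units


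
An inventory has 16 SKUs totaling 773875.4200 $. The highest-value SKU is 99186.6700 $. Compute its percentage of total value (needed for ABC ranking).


Top item = 99186.6700
Total = 773875.4200
Percentage = 99186.6700 / 773875.4200 * 100 = 12.8169

12.8169%


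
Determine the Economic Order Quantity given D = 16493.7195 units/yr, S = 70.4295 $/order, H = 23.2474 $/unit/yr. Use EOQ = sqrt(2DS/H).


2*D*S = 2 * 16493.7195 * 70.4295 = 2323288.8351
2*D*S/H = 99937.5773
EOQ = sqrt(99937.5773) = 316.1291

316.1291 units


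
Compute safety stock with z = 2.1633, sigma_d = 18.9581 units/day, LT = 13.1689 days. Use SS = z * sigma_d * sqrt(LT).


sqrt(LT) = sqrt(13.1689) = 3.6289
SS = 2.1633 * 18.9581 * 3.6289 = 148.8286

148.8286 units


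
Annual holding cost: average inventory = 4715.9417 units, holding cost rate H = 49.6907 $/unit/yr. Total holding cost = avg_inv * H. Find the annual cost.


Cost = 4715.9417 * 49.6907 = 234338.4442

234338.4442 $/yr


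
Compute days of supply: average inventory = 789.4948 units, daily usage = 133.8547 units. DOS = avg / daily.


DOS = 789.4948 / 133.8547 = 5.8981

5.8981 days


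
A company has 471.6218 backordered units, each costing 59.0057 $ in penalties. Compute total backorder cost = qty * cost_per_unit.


Total = 471.6218 * 59.0057 = 27828.3744

27828.3744 $


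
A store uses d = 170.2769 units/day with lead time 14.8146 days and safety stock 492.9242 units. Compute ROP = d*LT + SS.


d*LT = 170.2769 * 14.8146 = 2522.5842
ROP = 2522.5842 + 492.9242 = 3015.5084

3015.5084 units


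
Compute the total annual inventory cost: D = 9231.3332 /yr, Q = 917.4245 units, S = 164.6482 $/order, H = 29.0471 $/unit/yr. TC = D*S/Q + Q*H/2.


Ordering cost = D*S/Q = 1656.7275
Holding cost = Q*H/2 = 13324.2606
TC = 1656.7275 + 13324.2606 = 14980.9881

14980.9881 $/yr


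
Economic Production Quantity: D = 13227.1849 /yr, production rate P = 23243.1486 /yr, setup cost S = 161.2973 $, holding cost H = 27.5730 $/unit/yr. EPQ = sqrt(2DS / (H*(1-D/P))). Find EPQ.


1 - D/P = 1 - 0.5691 = 0.4309
H*(1-D/P) = 11.8818
2DS = 4267018.4219
EPQ = sqrt(359122.5812) = 599.2684

599.2684 units


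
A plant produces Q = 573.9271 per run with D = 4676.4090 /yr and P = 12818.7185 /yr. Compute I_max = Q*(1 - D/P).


D/P = 0.3648
1 - D/P = 0.6352
I_max = 573.9271 * 0.6352 = 364.5522

364.5522 units


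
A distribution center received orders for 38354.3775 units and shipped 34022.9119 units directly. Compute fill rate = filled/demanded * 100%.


FR = 34022.9119 / 38354.3775 * 100 = 88.7067

88.7067%


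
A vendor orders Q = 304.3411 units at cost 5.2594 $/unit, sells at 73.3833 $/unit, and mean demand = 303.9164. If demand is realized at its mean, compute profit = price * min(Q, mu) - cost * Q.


Sales at mu = min(304.3411, 303.9164) = 303.9164
Revenue = 73.3833 * 303.9164 = 22302.3884
Total cost = 5.2594 * 304.3411 = 1600.6516
Profit = 22302.3884 - 1600.6516 = 20701.7368

20701.7368 $


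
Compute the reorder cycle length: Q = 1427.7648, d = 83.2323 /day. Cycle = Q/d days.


Cycle = 1427.7648 / 83.2323 = 17.1540

17.1540 days


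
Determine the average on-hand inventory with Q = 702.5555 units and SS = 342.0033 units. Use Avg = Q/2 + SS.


Q/2 = 351.2778
Avg = 351.2778 + 342.0033 = 693.2811

693.2811 units


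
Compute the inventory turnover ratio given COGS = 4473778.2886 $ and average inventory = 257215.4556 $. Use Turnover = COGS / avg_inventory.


Turnover = 4473778.2886 / 257215.4556 = 17.3931

17.3931


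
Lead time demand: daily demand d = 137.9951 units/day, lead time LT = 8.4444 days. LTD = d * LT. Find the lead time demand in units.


LTD = 137.9951 * 8.4444 = 1165.2858

1165.2858 units


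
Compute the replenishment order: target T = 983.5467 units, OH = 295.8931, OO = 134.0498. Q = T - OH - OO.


Inventory position = OH + OO = 295.8931 + 134.0498 = 429.9429
Q = 983.5467 - 429.9429 = 553.6038

553.6038 units


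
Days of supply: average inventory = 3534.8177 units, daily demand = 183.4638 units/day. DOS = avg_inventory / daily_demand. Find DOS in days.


DOS = 3534.8177 / 183.4638 = 19.2671

19.2671 days


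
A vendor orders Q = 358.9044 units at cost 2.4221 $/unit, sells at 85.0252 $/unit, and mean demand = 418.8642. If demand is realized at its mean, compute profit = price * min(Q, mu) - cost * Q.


Sales at mu = min(358.9044, 418.8642) = 358.9044
Revenue = 85.0252 * 358.9044 = 30515.9184
Total cost = 2.4221 * 358.9044 = 869.3023
Profit = 30515.9184 - 869.3023 = 29646.6160

29646.6160 $


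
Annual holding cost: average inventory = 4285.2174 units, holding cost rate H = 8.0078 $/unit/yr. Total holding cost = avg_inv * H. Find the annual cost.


Cost = 4285.2174 * 8.0078 = 34315.1639

34315.1639 $/yr


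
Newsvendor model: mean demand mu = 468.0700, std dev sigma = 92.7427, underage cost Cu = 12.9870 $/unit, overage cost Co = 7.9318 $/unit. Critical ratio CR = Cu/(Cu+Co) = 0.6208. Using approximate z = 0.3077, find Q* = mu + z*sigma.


CR = Cu/(Cu+Co) = 12.9870/(12.9870+7.9318) = 0.6208
z = 0.3077
Q* = 468.0700 + 0.3077 * 92.7427 = 496.6069

496.6069 units


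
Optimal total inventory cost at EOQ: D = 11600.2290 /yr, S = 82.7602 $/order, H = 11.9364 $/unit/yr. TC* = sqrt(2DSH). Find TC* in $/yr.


2*D*S*H = 22918777.7890
TC* = sqrt(22918777.7890) = 4787.3560

4787.3560 $/yr


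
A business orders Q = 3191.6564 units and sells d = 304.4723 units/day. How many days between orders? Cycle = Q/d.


Cycle = 3191.6564 / 304.4723 = 10.4826

10.4826 days


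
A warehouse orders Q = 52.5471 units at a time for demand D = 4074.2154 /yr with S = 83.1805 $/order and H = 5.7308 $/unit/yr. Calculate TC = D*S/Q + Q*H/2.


Ordering cost = D*S/Q = 6449.3621
Holding cost = Q*H/2 = 150.5685
TC = 6449.3621 + 150.5685 = 6599.9305

6599.9305 $/yr


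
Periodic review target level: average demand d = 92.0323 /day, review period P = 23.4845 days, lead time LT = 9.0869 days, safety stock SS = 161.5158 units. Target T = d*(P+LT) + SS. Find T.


P + LT = 32.5714
d*(P+LT) = 92.0323 * 32.5714 = 2997.6209
T = 2997.6209 + 161.5158 = 3159.1367

3159.1367 units


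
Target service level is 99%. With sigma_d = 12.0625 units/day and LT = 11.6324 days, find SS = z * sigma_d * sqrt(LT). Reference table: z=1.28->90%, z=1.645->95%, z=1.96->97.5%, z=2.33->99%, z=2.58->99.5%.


From the table, SL = 99% corresponds to z = 2.33
sqrt(LT) = sqrt(11.6324) = 3.4106
SS = 2.33 * 12.0625 * 3.4106 = 95.8579

95.8579 units


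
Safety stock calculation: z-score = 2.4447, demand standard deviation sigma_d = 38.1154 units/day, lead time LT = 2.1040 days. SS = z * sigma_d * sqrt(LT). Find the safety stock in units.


sqrt(LT) = sqrt(2.1040) = 1.4505
SS = 2.4447 * 38.1154 * 1.4505 = 135.1602

135.1602 units


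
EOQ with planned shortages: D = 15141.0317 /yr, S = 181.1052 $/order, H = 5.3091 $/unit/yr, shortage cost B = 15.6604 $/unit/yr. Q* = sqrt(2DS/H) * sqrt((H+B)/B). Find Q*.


sqrt(2DS/H) = 1016.3604
sqrt((H+B)/B) = 1.1572
Q* = 1016.3604 * 1.1572 = 1176.0894

1176.0894 units


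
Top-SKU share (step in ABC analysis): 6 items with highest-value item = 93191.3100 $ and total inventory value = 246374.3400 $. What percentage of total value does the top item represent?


Top item = 93191.3100
Total = 246374.3400
Percentage = 93191.3100 / 246374.3400 * 100 = 37.8251

37.8251%


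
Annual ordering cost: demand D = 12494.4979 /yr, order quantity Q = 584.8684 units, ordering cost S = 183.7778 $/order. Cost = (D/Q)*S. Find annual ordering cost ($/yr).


Number of orders = D/Q = 21.3629
Cost = 21.3629 * 183.7778 = 3926.0308

3926.0308 $/yr


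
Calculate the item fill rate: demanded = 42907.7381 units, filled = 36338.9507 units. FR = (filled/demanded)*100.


FR = 36338.9507 / 42907.7381 * 100 = 84.6909

84.6909%


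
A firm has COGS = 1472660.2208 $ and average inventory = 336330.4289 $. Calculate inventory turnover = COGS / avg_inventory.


Turnover = 1472660.2208 / 336330.4289 = 4.3786

4.3786


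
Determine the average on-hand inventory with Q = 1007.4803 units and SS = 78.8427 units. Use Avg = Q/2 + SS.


Q/2 = 503.7402
Avg = 503.7402 + 78.8427 = 582.5829

582.5829 units


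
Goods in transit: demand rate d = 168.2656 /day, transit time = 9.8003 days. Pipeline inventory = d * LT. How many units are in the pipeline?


Pipeline = 168.2656 * 9.8003 = 1649.0534

1649.0534 units


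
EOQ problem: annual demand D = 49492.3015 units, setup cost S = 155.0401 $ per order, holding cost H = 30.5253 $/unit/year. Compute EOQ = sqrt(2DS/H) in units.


2*D*S = 2 * 49492.3015 * 155.0401 = 15346582.7476
2*D*S/H = 502749.6125
EOQ = sqrt(502749.6125) = 709.0484

709.0484 units


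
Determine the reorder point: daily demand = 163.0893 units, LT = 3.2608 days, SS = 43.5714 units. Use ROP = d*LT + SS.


d*LT = 163.0893 * 3.2608 = 531.8016
ROP = 531.8016 + 43.5714 = 575.3730

575.3730 units


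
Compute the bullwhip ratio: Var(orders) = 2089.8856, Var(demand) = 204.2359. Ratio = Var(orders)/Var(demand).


BW = 2089.8856 / 204.2359 = 10.2327

10.2327


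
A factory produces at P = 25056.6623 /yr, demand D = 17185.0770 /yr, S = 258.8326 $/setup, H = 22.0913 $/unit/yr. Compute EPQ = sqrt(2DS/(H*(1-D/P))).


1 - D/P = 1 - 0.6858 = 0.3142
H*(1-D/P) = 6.9400
2DS = 8896116.3222
EPQ = sqrt(1281858.8123) = 1132.1920

1132.1920 units


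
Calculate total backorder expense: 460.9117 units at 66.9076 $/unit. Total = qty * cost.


Total = 460.9117 * 66.9076 = 30838.4957

30838.4957 $


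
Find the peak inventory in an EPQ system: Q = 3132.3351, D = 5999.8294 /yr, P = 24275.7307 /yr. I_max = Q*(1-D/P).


D/P = 0.2472
1 - D/P = 0.7528
I_max = 3132.3351 * 0.7528 = 2358.1678

2358.1678 units


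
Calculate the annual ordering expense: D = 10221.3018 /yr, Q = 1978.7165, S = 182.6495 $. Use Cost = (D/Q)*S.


Number of orders = D/Q = 5.1656
Cost = 5.1656 * 182.6495 = 943.4983

943.4983 $/yr


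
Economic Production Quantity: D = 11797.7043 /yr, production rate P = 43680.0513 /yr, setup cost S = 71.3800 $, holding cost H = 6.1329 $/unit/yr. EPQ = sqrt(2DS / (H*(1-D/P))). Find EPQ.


1 - D/P = 1 - 0.2701 = 0.7299
H*(1-D/P) = 4.4764
2DS = 1684240.2659
EPQ = sqrt(376245.2434) = 613.3883

613.3883 units


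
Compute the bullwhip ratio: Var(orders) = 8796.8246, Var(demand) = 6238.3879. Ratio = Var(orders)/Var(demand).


BW = 8796.8246 / 6238.3879 = 1.4101

1.4101


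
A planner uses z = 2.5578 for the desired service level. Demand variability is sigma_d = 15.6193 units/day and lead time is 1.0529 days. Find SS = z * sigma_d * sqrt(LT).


sqrt(LT) = sqrt(1.0529) = 1.0261
SS = 2.5578 * 15.6193 * 1.0261 = 40.9941

40.9941 units


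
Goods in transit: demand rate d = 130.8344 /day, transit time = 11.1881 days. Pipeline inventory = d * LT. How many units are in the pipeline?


Pipeline = 130.8344 * 11.1881 = 1463.7884

1463.7884 units


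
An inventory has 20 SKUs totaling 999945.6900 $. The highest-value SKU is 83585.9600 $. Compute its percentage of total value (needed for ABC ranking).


Top item = 83585.9600
Total = 999945.6900
Percentage = 83585.9600 / 999945.6900 * 100 = 8.3590

8.3590%


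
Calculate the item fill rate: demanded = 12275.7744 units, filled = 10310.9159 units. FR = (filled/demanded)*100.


FR = 10310.9159 / 12275.7744 * 100 = 83.9940

83.9940%


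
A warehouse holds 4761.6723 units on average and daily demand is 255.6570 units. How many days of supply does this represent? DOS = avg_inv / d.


DOS = 4761.6723 / 255.6570 = 18.6252

18.6252 days


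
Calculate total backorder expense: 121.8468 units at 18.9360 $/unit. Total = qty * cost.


Total = 121.8468 * 18.9360 = 2307.2910

2307.2910 $


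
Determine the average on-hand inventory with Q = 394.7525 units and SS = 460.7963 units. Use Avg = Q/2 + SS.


Q/2 = 197.3762
Avg = 197.3762 + 460.7963 = 658.1726

658.1726 units


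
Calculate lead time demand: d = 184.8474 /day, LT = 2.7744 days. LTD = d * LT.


LTD = 184.8474 * 2.7744 = 512.8406

512.8406 units


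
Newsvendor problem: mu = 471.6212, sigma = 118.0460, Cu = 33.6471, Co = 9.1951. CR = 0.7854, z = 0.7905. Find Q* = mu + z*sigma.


CR = Cu/(Cu+Co) = 33.6471/(33.6471+9.1951) = 0.7854
z = 0.7905
Q* = 471.6212 + 0.7905 * 118.0460 = 564.9366

564.9366 units


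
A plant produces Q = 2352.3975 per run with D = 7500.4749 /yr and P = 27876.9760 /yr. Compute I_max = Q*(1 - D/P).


D/P = 0.2691
1 - D/P = 0.7309
I_max = 2352.3975 * 0.7309 = 1719.4702

1719.4702 units


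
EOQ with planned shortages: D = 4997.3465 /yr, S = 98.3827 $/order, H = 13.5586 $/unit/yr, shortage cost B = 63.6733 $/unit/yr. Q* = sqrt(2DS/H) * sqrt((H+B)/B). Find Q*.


sqrt(2DS/H) = 269.3002
sqrt((H+B)/B) = 1.1013
Q* = 269.3002 * 1.1013 = 296.5899

296.5899 units


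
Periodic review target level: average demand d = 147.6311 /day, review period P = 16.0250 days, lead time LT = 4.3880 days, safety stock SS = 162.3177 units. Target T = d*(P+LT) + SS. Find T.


P + LT = 20.4130
d*(P+LT) = 147.6311 * 20.4130 = 3013.5936
T = 3013.5936 + 162.3177 = 3175.9113

3175.9113 units


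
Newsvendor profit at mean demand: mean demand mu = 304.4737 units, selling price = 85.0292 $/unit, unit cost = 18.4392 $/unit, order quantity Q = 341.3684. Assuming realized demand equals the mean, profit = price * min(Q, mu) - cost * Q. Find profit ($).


Sales at mu = min(341.3684, 304.4737) = 304.4737
Revenue = 85.0292 * 304.4737 = 25889.1551
Total cost = 18.4392 * 341.3684 = 6294.5602
Profit = 25889.1551 - 6294.5602 = 19594.5949

19594.5949 $


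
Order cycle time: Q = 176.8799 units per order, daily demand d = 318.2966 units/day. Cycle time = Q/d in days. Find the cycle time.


Cycle = 176.8799 / 318.2966 = 0.5557

0.5557 days


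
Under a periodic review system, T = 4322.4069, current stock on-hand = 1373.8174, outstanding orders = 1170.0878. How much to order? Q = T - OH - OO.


Inventory position = OH + OO = 1373.8174 + 1170.0878 = 2543.9052
Q = 4322.4069 - 2543.9052 = 1778.5017

1778.5017 units


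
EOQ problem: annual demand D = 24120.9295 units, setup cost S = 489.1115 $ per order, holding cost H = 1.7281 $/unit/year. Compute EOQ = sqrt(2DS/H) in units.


2*D*S = 2 * 24120.9295 * 489.1115 = 23595648.0183
2*D*S/H = 13654098.7317
EOQ = sqrt(13654098.7317) = 3695.1453

3695.1453 units


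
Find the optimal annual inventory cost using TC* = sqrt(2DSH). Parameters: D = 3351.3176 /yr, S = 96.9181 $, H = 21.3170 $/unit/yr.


2*D*S*H = 13847665.3541
TC* = sqrt(13847665.3541) = 3721.2451

3721.2451 $/yr


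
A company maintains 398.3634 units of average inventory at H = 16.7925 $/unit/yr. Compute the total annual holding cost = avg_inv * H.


Cost = 398.3634 * 16.7925 = 6689.5174

6689.5174 $/yr


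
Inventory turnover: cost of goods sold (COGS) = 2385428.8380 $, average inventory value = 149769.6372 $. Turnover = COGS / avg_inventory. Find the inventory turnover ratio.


Turnover = 2385428.8380 / 149769.6372 = 15.9273

15.9273


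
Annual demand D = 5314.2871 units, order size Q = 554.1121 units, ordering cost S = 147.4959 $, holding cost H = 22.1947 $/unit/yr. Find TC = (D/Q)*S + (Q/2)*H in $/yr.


Ordering cost = D*S/Q = 1414.5794
Holding cost = Q*H/2 = 6149.1759
TC = 1414.5794 + 6149.1759 = 7563.7553

7563.7553 $/yr


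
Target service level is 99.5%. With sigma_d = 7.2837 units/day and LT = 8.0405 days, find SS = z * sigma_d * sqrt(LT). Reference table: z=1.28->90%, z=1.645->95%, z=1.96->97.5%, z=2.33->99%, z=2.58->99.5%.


From the table, SL = 99.5% corresponds to z = 2.58
sqrt(LT) = sqrt(8.0405) = 2.8356
SS = 2.58 * 7.2837 * 2.8356 = 53.2860

53.2860 units


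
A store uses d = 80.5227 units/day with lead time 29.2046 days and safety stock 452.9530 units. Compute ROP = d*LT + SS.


d*LT = 80.5227 * 29.2046 = 2351.6332
ROP = 2351.6332 + 452.9530 = 2804.5862

2804.5862 units


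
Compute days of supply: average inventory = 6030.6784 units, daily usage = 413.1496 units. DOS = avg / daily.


DOS = 6030.6784 / 413.1496 = 14.5968

14.5968 days


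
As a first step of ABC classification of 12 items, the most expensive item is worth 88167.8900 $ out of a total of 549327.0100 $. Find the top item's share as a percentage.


Top item = 88167.8900
Total = 549327.0100
Percentage = 88167.8900 / 549327.0100 * 100 = 16.0502

16.0502%
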